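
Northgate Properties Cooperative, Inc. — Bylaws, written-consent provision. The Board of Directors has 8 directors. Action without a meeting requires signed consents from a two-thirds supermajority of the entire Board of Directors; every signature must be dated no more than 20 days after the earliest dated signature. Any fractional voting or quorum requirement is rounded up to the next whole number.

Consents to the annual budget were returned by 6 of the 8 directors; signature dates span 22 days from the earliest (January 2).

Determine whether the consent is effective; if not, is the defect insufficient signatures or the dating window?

Signatures required: a two-thirds supermajority of 8 — 2/3 of 8 = 5.33, rounded up to 6, so 6 needed; 6 signed. Sufficient.
Dating window: the latest signature is 22 days after the earliest; the limit is 20 days. Outside the window.

Not effective — dating-window requirement not satisfied.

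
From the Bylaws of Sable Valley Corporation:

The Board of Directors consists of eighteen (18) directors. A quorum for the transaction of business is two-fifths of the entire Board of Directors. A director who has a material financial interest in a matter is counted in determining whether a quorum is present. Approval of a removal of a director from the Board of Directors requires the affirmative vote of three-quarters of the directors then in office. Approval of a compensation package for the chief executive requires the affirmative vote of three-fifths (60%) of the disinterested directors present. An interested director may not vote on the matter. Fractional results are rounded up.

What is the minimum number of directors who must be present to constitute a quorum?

2/5 of 18 = 7.20, rounded up to 8.

8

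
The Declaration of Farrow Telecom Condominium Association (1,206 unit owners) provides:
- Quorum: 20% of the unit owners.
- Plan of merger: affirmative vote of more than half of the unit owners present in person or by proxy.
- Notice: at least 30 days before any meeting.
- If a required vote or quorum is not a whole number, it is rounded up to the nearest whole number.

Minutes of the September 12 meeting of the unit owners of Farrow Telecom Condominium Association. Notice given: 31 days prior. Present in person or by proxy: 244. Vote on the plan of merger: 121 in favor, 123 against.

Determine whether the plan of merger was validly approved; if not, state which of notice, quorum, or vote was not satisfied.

Notice: 31 days given; 30 required. Satisfied.
Quorum: 20% of 1,206 = 241.20, rounded up to 242; 244 present. Satisfied.
Vote: requires a majority of those present (244); a majority of 244 is 123, so 123 needed; 121 in favor. Not satisfied.

Invalid — vote requirement not satisfied.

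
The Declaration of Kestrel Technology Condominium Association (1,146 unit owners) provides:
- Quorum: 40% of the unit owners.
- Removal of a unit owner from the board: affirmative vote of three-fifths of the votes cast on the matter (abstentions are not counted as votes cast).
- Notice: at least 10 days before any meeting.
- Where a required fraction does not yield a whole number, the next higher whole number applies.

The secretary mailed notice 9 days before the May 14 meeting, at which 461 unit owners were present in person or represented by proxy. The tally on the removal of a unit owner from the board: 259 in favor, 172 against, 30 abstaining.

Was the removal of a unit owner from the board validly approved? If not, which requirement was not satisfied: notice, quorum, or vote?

Notice: 9 days given; 10 required. Not satisfied.
Quorum: 40% of 1,146 = 458.40, rounded up to 459; 461 present. Satisfied.
Vote: requires three-fifths of the votes cast (461 − 30 abstaining = 431); 3/5 of 431 = 258.60, rounded up to 259, so 259 needed; 259 in favor. Satisfied.

Invalid — notice requirement not satisfied.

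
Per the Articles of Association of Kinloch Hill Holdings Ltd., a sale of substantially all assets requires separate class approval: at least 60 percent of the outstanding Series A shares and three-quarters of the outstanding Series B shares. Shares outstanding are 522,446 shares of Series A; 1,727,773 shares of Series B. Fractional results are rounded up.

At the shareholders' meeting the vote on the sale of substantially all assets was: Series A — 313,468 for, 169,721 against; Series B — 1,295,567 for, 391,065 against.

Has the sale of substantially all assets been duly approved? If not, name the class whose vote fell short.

Not approved — the Series B shares did not give the required vote.

Series A: 3/5 of 522446 = 313467.60, rounded up to 313468; 313,468 required, 313,468 in favor — approved.
Series B: 3/4 of 1727773 = 1295829.75, rounded up to 1295830; 1,295,830 required, 1,295,567 in favor — not approved.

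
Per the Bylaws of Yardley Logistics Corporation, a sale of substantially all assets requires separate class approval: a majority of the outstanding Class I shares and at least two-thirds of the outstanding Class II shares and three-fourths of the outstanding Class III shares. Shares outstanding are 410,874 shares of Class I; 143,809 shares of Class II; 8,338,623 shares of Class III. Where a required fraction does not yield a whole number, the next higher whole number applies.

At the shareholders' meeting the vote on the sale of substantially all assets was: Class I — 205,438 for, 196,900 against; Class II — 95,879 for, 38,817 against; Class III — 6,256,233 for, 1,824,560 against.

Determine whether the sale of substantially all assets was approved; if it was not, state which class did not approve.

Class I: a majority of 410874 is 205438; 205,438 required, 205,438 in favor — approved.
Class II: 2/3 of 143809 = 95872.67, rounded up to 95873; 95,873 required, 95,879 in favor — approved.
Class III: 3/4 of 8338623 = 6253967.25, rounded up to 6253968; 6,253,968 required, 6,256,233 in favor — approved.

Approved — every class gave the required vote.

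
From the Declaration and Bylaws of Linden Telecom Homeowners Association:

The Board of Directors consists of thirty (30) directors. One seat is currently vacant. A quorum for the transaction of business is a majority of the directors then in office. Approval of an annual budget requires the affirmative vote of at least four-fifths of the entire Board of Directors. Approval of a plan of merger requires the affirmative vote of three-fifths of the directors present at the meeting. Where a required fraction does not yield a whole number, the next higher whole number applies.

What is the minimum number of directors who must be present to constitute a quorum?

A majority of 29 is 15.

15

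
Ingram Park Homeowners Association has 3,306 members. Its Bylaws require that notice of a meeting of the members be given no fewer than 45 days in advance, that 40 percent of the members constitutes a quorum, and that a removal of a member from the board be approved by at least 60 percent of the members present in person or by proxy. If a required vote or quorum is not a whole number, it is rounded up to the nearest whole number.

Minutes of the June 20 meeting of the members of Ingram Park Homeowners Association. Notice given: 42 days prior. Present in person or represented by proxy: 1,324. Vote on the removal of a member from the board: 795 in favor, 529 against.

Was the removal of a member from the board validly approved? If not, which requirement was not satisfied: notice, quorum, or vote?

Invalid — notice requirement not satisfied.

Notice: 42 days given; 45 required. Not satisfied.
Quorum: 40% of 3,306 = 1,322.40, rounded up to 1,323; 1,324 present. Satisfied.
Vote: requires three-fifths of those present (1,324); 3/5 of 1324 = 794.40, rounded up to 795, so 795 needed; 795 in favor. Satisfied.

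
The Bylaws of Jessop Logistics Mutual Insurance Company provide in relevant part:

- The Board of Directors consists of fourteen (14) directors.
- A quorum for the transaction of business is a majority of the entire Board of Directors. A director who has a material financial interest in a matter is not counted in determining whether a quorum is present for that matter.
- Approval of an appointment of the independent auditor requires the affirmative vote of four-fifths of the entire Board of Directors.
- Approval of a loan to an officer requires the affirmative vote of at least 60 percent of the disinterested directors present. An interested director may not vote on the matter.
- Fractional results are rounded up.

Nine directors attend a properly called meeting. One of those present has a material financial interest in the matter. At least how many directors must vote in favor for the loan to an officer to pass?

The loan to an officer requires three-fifths of the disinterested directors present (9 − 1 = 8).
3/5 of 8 = 4.80, rounded up to 5.

5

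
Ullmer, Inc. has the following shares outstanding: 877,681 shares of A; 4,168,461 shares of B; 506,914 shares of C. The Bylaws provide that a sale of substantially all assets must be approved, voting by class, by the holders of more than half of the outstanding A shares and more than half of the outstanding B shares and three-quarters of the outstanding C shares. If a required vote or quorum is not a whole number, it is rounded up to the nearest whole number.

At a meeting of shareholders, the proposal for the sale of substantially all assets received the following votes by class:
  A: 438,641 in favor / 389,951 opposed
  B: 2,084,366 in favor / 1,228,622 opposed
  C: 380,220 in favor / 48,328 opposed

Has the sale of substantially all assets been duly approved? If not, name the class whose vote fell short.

Not approved — the A shares did not give the required vote.

A: a majority of 877681 is 438841; 438,841 required, 438,641 in favor — not approved.
B: a majority of 4168461 is 2084231; 2,084,231 required, 2,084,366 in favor — approved.
C: 3/4 of 506914 = 380185.50, rounded up to 380186; 380,186 required, 380,220 in favor — approved.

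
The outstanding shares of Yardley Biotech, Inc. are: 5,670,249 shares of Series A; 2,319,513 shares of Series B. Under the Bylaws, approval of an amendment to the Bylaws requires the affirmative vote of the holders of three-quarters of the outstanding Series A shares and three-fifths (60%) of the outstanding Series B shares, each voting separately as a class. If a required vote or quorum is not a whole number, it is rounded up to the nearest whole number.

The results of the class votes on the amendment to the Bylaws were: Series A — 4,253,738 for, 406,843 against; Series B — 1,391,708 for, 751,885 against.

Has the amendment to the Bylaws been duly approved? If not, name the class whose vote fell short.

Series A: 3/4 of 5670249 = 4252686.75, rounded up to 4252687; 4,252,687 required, 4,253,738 in favor — approved.
Series B: 3/5 of 2319513 = 1391707.80, rounded up to 1391708; 1,391,708 required, 1,391,708 in favor — approved.

Approved — every class gave the required vote.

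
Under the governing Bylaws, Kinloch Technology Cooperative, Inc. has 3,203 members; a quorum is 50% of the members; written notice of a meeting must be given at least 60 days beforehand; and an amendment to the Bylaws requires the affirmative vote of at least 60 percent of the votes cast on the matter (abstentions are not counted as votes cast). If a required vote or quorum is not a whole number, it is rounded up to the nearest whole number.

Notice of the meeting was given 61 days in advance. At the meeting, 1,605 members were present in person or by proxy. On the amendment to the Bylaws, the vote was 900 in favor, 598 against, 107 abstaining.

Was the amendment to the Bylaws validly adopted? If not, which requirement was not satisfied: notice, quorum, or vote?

Valid — all requirements satisfied.

Notice: 61 days given; 60 required. Satisfied.
Quorum: 50% of 3,203 = 1,601.50, rounded up to 1,602; 1,605 present. Satisfied.
Vote: requires three-fifths of the votes cast (1,605 − 107 abstaining = 1,498); 3/5 of 1498 = 898.80, rounded up to 899, so 899 needed; 900 in favor. Satisfied.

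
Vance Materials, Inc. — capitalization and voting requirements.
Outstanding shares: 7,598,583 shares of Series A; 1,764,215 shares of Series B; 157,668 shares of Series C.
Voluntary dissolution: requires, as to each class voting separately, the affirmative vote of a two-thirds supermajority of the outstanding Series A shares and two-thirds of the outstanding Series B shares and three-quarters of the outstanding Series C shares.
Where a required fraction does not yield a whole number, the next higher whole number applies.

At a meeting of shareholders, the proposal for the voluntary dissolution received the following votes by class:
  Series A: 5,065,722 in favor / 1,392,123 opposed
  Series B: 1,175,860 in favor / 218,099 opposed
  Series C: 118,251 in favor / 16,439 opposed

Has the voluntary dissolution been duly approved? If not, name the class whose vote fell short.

Not approved — the Series B shares did not give the required vote.

Series A: 2/3 of 7598583 = 5065722; 5,065,722 required, 5,065,722 in favor — approved.
Series B: 2/3 of 1764215 = 1176143.33, rounded up to 1176144; 1,176,144 required, 1,175,860 in favor — not approved.
Series C: 3/4 of 157668 = 118251; 118,251 required, 118,251 in favor — approved.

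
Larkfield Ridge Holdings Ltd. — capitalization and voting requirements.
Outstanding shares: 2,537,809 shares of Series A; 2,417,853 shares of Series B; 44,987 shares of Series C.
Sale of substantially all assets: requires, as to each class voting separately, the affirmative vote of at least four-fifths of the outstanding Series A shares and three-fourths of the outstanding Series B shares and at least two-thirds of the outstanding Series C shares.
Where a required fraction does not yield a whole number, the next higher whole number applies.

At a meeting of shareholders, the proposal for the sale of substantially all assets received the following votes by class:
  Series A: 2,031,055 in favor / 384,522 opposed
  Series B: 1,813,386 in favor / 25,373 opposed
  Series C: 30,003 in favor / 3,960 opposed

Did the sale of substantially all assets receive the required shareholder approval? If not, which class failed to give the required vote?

Series A: 4/5 of 2537809 = 2030247.20, rounded up to 2030248; 2,030,248 required, 2,031,055 in favor — approved.
Series B: 3/4 of 2417853 = 1813389.75, rounded up to 1813390; 1,813,390 required, 1,813,386 in favor — not approved.
Series C: 2/3 of 44987 = 29991.33, rounded up to 29992; 29,992 required, 30,003 in favor — approved.

Not approved — the Series B shares did not give the required vote.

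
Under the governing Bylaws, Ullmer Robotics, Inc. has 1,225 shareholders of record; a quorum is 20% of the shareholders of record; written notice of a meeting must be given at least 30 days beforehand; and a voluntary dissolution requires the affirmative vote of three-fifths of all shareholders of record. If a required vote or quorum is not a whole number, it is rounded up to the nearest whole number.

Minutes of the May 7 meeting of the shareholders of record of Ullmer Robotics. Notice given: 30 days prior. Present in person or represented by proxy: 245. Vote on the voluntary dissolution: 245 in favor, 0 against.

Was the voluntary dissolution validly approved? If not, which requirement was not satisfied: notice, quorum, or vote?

Invalid — vote requirement not satisfied.

Notice: 30 days given; 30 required. Satisfied.
Quorum: 20% of 1,225 = 245; 245 present. Satisfied.
Vote: requires three-fifths of all shareholders of record (1,225); 3/5 of 1225 = 735, so 735 needed; 245 in favor. Not satisfied.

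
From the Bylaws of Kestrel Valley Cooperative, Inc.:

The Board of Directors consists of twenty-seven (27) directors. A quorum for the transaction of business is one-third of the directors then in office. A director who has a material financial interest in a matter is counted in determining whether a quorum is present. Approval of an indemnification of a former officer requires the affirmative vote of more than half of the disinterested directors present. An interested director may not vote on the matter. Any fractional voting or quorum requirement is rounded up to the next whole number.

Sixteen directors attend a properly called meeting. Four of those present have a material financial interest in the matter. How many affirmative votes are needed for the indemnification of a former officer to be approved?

7

The indemnification of a former officer requires a majority of the disinterested directors present (16 − 4 = 12).
A majority of 12 is 7.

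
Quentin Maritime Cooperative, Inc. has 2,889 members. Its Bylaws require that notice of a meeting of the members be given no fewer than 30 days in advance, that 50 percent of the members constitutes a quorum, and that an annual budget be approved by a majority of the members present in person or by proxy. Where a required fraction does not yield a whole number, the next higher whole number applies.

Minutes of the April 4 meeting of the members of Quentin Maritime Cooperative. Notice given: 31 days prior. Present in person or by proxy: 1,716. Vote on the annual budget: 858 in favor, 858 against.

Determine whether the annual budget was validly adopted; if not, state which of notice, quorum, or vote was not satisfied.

Invalid — vote requirement not satisfied.

Notice: 31 days given; 30 required. Satisfied.
Quorum: 50% of 2,889 = 1,444.50, rounded up to 1,445; 1,716 present. Satisfied.
Vote: requires a majority of those present (1,716); a majority of 1716 is 859, so 859 needed; 858 in favor. Not satisfied.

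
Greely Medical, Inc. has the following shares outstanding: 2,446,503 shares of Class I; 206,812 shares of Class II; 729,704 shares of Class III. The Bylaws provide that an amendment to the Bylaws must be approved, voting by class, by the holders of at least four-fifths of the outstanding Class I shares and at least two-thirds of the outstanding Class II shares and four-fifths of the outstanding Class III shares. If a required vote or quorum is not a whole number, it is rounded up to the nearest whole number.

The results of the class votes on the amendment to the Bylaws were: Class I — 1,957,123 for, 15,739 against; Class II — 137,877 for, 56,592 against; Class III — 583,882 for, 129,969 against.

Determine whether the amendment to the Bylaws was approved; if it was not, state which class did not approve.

Not approved — the Class I shares did not give the required vote.

Class I: 4/5 of 2446503 = 1957202.40, rounded up to 1957203; 1,957,203 required, 1,957,123 in favor — not approved.
Class II: 2/3 of 206812 = 137874.67, rounded up to 137875; 137,875 required, 137,877 in favor — approved.
Class III: 4/5 of 729704 = 583763.20, rounded up to 583764; 583,764 required, 583,882 in favor — approved.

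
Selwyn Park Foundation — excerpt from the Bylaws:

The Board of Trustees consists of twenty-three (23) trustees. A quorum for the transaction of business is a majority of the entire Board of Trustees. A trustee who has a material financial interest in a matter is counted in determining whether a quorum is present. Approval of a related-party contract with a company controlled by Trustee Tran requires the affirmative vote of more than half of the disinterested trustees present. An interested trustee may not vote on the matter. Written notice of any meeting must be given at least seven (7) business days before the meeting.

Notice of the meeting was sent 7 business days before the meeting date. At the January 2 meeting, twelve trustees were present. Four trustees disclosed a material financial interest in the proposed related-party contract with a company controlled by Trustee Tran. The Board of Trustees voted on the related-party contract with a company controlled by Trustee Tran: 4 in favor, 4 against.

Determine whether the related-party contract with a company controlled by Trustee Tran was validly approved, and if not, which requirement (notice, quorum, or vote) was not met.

Notice: 7 business days given; 7 required (7 ≥ 7). Satisfied.
Quorum: 12 present (interested trustees count toward quorum); quorum is 12. Satisfied.
Vote: the related-party contract with a company controlled by Trustee Tran requires a majority of the disinterested trustees present (12 − 4 = 8). A majority of 8 is 5, so 5 affirmative votes are needed; 4 voted in favor. Not satisfied.

Invalid — vote requirement not satisfied.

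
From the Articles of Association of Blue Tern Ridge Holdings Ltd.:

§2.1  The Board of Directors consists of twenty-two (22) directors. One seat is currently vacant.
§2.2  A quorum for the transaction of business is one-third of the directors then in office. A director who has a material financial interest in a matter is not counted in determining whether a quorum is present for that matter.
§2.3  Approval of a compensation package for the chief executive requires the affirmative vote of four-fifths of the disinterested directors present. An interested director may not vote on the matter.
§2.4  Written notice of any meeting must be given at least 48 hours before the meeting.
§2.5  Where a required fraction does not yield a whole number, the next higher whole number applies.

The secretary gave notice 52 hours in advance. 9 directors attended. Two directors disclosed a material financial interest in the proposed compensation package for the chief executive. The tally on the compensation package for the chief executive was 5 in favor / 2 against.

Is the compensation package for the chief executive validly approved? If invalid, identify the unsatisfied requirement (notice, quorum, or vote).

Notice: 52 hours given; 48 required (52 ≥ 48). Satisfied.
Quorum: 9 present, but the 2 interested directors do not count, leaving 7. Quorum is 7. Satisfied.
Vote: the compensation package for the chief executive requires four-fifths of the disinterested directors present (9 − 2 = 7). 4/5 of 7 = 5.60, rounded up to 6, so 6 affirmative votes are needed; 5 voted in favor. Not satisfied.

Invalid — vote requirement not satisfied.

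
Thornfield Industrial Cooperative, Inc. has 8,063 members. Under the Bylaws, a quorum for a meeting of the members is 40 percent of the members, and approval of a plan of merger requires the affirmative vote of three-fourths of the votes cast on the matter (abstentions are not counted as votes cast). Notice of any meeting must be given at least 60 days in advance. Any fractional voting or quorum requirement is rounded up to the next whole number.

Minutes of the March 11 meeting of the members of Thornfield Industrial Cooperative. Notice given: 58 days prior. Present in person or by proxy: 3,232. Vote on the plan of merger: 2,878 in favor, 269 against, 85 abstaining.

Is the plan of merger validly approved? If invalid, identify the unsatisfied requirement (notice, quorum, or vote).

Notice: 58 days given; 60 required. Not satisfied.
Quorum: 40% of 8,063 = 3,225.20, rounded up to 3,226; 3,232 present. Satisfied.
Vote: requires three-fourths of the votes cast (3,232 − 85 abstaining = 3,147); 3/4 of 3147 = 2360.25, rounded up to 2361, so 2,361 needed; 2,878 in favor. Satisfied.

Invalid — notice requirement not satisfied.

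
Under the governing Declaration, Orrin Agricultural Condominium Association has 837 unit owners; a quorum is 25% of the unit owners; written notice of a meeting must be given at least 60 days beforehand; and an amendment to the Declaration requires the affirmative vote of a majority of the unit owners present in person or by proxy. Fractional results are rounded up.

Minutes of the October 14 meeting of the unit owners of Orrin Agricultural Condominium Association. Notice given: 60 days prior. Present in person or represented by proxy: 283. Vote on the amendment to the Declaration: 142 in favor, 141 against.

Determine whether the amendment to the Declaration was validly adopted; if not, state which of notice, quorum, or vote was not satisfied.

Notice: 60 days given; 60 required. Satisfied.
Quorum: 25% of 837 = 209.25, rounded up to 210; 283 present. Satisfied.
Vote: requires a majority of those present (283); a majority of 283 is 142, so 142 needed; 142 in favor. Satisfied.

Valid — all requirements satisfied.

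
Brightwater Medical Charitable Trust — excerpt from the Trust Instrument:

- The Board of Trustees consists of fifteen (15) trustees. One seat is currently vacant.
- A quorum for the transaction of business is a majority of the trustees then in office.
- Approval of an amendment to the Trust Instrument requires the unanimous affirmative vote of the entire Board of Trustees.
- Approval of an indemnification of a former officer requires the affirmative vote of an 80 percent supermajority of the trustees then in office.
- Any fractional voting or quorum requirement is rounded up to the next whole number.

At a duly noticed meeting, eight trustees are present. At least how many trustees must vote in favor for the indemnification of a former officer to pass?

The indemnification of a former officer requires four-fifths of the trustees then in office (14).
4/5 of 14 = 11.20, rounded up to 12.
(Only 8 can vote, so the indemnification of a former officer cannot pass at this meeting, but the required vote is still 12.)

12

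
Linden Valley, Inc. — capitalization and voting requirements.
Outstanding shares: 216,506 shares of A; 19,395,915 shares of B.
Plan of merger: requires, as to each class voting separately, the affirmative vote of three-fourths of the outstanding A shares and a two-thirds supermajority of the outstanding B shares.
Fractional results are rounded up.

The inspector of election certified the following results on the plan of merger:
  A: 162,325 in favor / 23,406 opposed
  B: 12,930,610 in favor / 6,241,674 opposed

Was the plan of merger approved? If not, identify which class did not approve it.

Not approved — the A shares did not give the required vote.

A: 3/4 of 216506 = 162379.50, rounded up to 162380; 162,380 required, 162,325 in favor — not approved.
B: 2/3 of 19395915 = 12930610; 12,930,610 required, 12,930,610 in favor — approved.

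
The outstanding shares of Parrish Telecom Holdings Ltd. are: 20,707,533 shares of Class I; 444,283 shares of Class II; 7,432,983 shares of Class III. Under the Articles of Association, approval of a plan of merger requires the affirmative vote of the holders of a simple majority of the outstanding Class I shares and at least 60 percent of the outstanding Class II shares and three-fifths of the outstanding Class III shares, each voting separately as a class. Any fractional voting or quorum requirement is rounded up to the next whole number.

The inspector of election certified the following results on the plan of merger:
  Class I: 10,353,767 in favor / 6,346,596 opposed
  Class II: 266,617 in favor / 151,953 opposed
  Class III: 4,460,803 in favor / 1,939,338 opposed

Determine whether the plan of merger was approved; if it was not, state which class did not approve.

Approved — every class gave the required vote.

Class I: a majority of 20707533 is 10353767; 10,353,767 required, 10,353,767 in favor — approved.
Class II: 3/5 of 444283 = 266569.80, rounded up to 266570; 266,570 required, 266,617 in favor — approved.
Class III: 3/5 of 7432983 = 4459789.80, rounded up to 4459790; 4,459,790 required, 4,460,803 in favor — approved.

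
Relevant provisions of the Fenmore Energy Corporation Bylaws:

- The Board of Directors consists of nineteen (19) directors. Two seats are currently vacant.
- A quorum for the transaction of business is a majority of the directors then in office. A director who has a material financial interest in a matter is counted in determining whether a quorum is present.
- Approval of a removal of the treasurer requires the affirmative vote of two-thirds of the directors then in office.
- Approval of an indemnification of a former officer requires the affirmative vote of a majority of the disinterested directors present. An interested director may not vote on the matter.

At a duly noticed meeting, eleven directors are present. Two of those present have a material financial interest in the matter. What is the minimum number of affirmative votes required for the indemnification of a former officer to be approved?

The indemnification of a former officer requires a majority of the disinterested directors present (11 − 2 = 9).
A majority of 9 is 5.

5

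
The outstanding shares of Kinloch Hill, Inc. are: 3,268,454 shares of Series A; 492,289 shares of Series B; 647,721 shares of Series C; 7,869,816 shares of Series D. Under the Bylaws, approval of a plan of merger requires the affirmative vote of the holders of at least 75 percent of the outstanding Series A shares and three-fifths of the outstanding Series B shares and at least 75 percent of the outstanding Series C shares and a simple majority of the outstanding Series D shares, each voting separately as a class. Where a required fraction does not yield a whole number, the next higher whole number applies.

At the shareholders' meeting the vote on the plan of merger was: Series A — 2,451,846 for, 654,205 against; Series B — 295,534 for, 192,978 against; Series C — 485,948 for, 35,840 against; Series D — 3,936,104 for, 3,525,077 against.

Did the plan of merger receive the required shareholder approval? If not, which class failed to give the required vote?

Series A: 3/4 of 3268454 = 2451340.50, rounded up to 2451341; 2,451,341 required, 2,451,846 in favor — approved.
Series B: 3/5 of 492289 = 295373.40, rounded up to 295374; 295,374 required, 295,534 in favor — approved.
Series C: 3/4 of 647721 = 485790.75, rounded up to 485791; 485,791 required, 485,948 in favor — approved.
Series D: a majority of 7869816 is 3934909; 3,934,909 required, 3,936,104 in favor — approved.

Approved — every class gave the required vote.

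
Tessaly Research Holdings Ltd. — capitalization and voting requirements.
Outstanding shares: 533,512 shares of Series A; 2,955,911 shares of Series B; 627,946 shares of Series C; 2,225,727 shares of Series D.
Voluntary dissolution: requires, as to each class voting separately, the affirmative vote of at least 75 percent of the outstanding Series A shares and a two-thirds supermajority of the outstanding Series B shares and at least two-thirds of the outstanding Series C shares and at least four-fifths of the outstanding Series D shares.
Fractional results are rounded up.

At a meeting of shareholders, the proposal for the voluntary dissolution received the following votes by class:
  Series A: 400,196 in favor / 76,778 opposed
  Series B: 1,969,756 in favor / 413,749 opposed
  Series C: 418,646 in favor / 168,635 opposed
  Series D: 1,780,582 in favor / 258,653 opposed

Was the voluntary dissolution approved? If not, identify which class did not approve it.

Series A: 3/4 of 533512 = 400134; 400,134 required, 400,196 in favor — approved.
Series B: 2/3 of 2955911 = 1970607.33, rounded up to 1970608; 1,970,608 required, 1,969,756 in favor — not approved.
Series C: 2/3 of 627946 = 418630.67, rounded up to 418631; 418,631 required, 418,646 in favor — approved.
Series D: 4/5 of 2225727 = 1780581.60, rounded up to 1780582; 1,780,582 required, 1,780,582 in favor — approved.

Not approved — the Series B shares did not give the required vote.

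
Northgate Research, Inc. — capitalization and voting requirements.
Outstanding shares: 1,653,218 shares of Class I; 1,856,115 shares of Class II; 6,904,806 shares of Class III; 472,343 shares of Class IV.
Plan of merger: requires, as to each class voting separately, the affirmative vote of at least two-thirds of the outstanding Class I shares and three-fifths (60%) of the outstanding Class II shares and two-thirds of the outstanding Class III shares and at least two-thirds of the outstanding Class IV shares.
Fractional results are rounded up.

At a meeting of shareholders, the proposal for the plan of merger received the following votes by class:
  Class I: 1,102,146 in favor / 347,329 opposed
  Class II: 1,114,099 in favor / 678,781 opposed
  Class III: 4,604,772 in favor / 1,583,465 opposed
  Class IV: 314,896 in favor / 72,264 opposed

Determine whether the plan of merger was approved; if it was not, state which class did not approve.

Approved — every class gave the required vote.

Class I: 2/3 of 1653218 = 1102145.33, rounded up to 1102146; 1,102,146 required, 1,102,146 in favor — approved.
Class II: 3/5 of 1856115 = 1113669; 1,113,669 required, 1,114,099 in favor — approved.
Class III: 2/3 of 6904806 = 4603204; 4,603,204 required, 4,604,772 in favor — approved.
Class IV: 2/3 of 472343 = 314895.33, rounded up to 314896; 314,896 required, 314,896 in favor — approved.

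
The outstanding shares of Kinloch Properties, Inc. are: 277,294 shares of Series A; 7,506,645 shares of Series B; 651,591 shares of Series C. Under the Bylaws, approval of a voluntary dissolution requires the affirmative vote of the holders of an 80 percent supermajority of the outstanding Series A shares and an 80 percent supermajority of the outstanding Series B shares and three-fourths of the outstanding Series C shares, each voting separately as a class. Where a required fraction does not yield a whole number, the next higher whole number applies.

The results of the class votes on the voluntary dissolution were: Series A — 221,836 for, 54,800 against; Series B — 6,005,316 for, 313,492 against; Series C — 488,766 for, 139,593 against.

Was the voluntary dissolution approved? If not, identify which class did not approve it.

Series A: 4/5 of 277294 = 221835.20, rounded up to 221836; 221,836 required, 221,836 in favor — approved.
Series B: 4/5 of 7506645 = 6005316; 6,005,316 required, 6,005,316 in favor — approved.
Series C: 3/4 of 651591 = 488693.25, rounded up to 488694; 488,694 required, 488,766 in favor — approved.

Approved — every class gave the required vote.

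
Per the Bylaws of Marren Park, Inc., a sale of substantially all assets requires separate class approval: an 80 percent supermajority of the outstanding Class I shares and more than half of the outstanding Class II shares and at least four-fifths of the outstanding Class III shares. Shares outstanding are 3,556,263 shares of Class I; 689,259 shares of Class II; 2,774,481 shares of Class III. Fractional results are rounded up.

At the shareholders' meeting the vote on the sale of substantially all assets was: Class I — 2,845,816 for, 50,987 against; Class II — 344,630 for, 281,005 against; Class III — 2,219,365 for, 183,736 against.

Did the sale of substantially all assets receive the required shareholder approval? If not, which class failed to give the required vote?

Class I: 4/5 of 3556263 = 2845010.40, rounded up to 2845011; 2,845,011 required, 2,845,816 in favor — approved.
Class II: a majority of 689259 is 344630; 344,630 required, 344,630 in favor — approved.
Class III: 4/5 of 2774481 = 2219584.80, rounded up to 2219585; 2,219,585 required, 2,219,365 in favor — not approved.

Not approved — the Class III shares did not give the required vote.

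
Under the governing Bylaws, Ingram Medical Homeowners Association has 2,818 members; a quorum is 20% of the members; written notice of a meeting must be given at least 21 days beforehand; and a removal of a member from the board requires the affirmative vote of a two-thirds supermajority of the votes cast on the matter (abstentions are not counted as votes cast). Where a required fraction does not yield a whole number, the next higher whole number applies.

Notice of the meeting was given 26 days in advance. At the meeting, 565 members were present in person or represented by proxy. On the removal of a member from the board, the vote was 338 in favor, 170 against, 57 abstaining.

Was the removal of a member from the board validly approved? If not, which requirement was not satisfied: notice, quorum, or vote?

Invalid — vote requirement not satisfied.

Notice: 26 days given; 21 required. Satisfied.
Quorum: 20% of 2,818 = 563.60, rounded up to 564; 565 present. Satisfied.
Vote: requires two-thirds of the votes cast (565 − 57 abstaining = 508); 2/3 of 508 = 338.67, rounded up to 339, so 339 needed; 338 in favor. Not satisfied.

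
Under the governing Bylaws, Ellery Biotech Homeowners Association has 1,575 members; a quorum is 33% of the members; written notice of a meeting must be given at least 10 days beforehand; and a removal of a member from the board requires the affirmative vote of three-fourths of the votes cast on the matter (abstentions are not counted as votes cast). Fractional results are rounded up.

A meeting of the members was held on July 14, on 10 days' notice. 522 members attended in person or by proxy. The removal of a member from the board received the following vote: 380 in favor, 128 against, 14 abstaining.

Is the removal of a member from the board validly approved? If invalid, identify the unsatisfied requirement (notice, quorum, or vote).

Invalid — vote requirement not satisfied.

Notice: 10 days given; 10 required. Satisfied.
Quorum: 33% of 1,575 = 519.75, rounded up to 520; 522 present. Satisfied.
Vote: requires three-fourths of the votes cast (522 − 14 abstaining = 508); 3/4 of 508 = 381, so 381 needed; 380 in favor. Not satisfied.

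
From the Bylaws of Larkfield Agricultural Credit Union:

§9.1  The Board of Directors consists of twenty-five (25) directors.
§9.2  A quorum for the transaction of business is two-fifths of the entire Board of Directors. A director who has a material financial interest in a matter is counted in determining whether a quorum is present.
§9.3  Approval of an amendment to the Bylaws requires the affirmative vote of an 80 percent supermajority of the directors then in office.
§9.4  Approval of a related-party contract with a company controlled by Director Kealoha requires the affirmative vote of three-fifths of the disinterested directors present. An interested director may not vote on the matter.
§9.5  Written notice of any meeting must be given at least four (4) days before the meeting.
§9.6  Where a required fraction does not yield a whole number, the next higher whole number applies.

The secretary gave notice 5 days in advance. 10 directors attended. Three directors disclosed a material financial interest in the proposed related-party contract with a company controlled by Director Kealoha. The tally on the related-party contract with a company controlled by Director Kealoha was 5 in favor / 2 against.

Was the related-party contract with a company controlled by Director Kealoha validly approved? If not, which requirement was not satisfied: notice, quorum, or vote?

Valid — all requirements satisfied.

Notice: 5 days given; 4 required (5 ≥ 4). Satisfied.
Quorum: 10 present (interested directors count toward quorum); quorum is 10. Satisfied.
Vote: the related-party contract with a company controlled by Director Kealoha requires three-fifths of the disinterested directors present (10 − 3 = 7). 3/5 of 7 = 4.20, rounded up to 5, so 5 affirmative votes are needed; 5 voted in favor. Satisfied.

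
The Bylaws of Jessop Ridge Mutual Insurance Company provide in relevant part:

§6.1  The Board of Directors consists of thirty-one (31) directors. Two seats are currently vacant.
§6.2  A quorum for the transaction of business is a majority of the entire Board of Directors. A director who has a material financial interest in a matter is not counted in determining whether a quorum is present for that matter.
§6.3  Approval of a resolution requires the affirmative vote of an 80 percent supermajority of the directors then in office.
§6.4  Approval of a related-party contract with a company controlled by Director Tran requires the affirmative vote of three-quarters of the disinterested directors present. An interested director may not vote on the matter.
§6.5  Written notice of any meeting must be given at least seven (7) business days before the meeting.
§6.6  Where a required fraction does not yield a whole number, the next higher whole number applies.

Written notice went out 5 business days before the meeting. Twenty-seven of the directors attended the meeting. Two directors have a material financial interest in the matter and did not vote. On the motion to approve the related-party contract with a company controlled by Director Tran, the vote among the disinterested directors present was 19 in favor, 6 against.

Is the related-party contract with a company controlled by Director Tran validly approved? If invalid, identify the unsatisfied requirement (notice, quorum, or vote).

Notice: 5 business days given; 7 required (5 < 7). Not satisfied.
Quorum: 27 present, but the 2 interested directors do not count, leaving 25. Quorum is 16. Satisfied.
Vote: the related-party contract with a company controlled by Director Tran requires three-fourths of the disinterested directors present (27 − 2 = 25). 3/4 of 25 = 18.75, rounded up to 19, so 19 affirmative votes are needed; 19 voted in favor. Satisfied.

Invalid — notice requirement not satisfied.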